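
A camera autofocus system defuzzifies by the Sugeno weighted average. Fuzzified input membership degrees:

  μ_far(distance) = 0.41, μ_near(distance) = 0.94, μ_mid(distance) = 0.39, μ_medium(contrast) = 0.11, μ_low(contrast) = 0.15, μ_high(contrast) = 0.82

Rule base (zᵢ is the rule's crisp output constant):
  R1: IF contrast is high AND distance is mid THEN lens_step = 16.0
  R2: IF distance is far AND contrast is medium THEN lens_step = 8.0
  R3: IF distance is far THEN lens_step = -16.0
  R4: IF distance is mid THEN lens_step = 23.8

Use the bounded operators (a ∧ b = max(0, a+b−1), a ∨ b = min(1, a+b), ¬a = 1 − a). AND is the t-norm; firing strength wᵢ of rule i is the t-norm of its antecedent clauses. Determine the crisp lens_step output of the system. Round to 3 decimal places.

6.022

R1 (z=16.0): high=0.82, mid=0.39; AND[max(0, a+b−1)] → w = 0.21
R2 (z=8.0): far=0.41, medium=0.11; AND[max(0, a+b−1)] → w = 0.00
R3 (z=-16.0): far=0.41 → w = 0.41
R4 (z=23.8): mid=0.39 → w = 0.39
Weighted average = (0.21·16.0 + 0.00·8.0 + 0.41·-16.0 + 0.39·23.8) / (0.21 + 0.00 + 0.41 + 0.39)
  = 6.0820 / 1.0100 = 6.022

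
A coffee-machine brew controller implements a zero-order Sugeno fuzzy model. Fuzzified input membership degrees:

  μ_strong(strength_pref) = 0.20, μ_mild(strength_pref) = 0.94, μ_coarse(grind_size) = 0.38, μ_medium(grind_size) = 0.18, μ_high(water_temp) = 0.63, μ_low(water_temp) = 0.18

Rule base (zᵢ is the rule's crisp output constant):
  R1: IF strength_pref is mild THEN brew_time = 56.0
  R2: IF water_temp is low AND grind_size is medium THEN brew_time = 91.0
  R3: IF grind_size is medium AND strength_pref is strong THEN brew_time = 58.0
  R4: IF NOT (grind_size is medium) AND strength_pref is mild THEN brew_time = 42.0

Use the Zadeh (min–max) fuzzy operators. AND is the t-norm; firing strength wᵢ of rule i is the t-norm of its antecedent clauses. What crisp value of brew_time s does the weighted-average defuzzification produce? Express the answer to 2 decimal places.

53.73

R1 (z=56.0): mild=0.94 → w = 0.94
R2 (z=91.0): low=0.18, medium=0.18; AND[min(a, b)] → w = 0.18
R3 (z=58.0): medium=0.18, strong=0.20; AND[min(a, b)] → w = 0.18
R4 (z=42.0): ¬medium=1−0.18=0.82, mild=0.94; AND[min(a, b)] → w = 0.82
Weighted average = (0.94·56.0 + 0.18·91.0 + 0.18·58.0 + 0.82·42.0) / (0.94 + 0.18 + 0.18 + 0.82)
  = 113.9000 / 2.1200 = 53.73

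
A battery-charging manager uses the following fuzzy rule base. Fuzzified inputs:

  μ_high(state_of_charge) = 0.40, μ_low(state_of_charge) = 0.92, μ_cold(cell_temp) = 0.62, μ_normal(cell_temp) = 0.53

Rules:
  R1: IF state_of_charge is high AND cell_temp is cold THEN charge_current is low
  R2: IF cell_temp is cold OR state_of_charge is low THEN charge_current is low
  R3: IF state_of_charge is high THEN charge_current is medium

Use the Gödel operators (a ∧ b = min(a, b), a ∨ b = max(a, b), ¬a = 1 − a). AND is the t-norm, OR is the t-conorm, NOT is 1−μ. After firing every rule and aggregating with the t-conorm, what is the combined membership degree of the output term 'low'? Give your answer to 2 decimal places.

0.92

R1: high=0.40, cold=0.62; AND[min(a, b)] → w = 0.40
R2: cold=0.62, low=0.92; OR[max(a, b)] → w = 0.92
R3: high=0.40 → w = 0.40
Rules with consequent 'low': {R1, R2} → strengths 0.40, 0.92
Aggregate via t-conorm [max(a, b)]: 0.92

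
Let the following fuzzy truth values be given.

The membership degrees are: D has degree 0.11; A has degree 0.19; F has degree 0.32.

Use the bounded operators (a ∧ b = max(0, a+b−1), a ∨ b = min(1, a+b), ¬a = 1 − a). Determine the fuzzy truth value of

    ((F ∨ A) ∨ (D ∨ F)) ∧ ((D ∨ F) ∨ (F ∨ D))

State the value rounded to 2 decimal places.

F ∨ A = min(1, a+b) on (0.32, 0.19) = 0.51
D ∨ F = min(1, a+b) on (0.11, 0.32) = 0.43
(F ∨ A) ∨ (D ∨ F) = min(1, a+b) on (0.51, 0.43) = 0.94
D ∨ F = min(1, a+b) on (0.11, 0.32) = 0.43
F ∨ D = min(1, a+b) on (0.32, 0.11) = 0.43
(D ∨ F) ∨ (F ∨ D) = min(1, a+b) on (0.43, 0.43) = 0.86
((F ∨ A) ∨ (D ∨ F)) ∧ ((D ∨ F) ∨ (F ∨ D)) = max(0, a+b−1) on (0.94, 0.86) = 0.80

0.80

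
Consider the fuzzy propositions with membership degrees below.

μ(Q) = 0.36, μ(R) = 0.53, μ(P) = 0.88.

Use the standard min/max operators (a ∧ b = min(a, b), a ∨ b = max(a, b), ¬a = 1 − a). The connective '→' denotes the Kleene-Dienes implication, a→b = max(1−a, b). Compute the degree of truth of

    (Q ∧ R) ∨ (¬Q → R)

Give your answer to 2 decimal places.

Q ∧ R = min(a, b) on (0.36, 0.53) = 0.36
¬Q = 1 − 0.36 = 0.64
¬Q → R  [Kleene-Dienes: max(1−a, b)] with a=0.64, b=0.53 → 0.53
(Q ∧ R) ∨ (¬Q → R) = max(a, b) on (0.36, 0.53) = 0.53

0.53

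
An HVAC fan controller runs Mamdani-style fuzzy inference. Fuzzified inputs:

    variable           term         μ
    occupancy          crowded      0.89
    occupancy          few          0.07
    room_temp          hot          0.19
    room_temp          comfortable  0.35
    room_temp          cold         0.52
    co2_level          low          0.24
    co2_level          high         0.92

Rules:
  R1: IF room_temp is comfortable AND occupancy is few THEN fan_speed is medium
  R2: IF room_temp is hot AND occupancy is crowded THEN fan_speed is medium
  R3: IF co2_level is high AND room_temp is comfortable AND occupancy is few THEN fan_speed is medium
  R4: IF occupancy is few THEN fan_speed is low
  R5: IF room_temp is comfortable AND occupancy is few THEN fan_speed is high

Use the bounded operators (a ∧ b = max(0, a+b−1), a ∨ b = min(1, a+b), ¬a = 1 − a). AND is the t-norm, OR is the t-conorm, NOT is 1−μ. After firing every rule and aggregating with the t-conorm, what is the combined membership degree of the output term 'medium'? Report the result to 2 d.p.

0.08

R1: comfortable=0.35, few=0.07; AND[max(0, a+b−1)] → w = 0.00
R2: hot=0.19, crowded=0.89; AND[max(0, a+b−1)] → w = 0.08
R3: high=0.92, comfortable=0.35, few=0.07; AND[max(0, a+b−1)] → w = 0.00
R4: few=0.07 → w = 0.07
R5: comfortable=0.35, few=0.07; AND[max(0, a+b−1)] → w = 0.00
Rules with consequent 'medium': {R1, R2, R3} → strengths 0.00, 0.08, 0.00
Aggregate via t-conorm [min(1, a+b)]: 0.08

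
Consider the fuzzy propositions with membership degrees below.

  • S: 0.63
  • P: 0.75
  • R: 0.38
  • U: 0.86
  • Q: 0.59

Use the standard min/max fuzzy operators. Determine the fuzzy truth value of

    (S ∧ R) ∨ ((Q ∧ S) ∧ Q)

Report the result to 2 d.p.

0.59

S ∧ R = min(a, b) on (0.63, 0.38) = 0.38
Q ∧ S = min(a, b) on (0.59, 0.63) = 0.59
(Q ∧ S) ∧ Q = min(a, b) on (0.59, 0.59) = 0.59
(S ∧ R) ∨ ((Q ∧ S) ∧ Q) = max(a, b) on (0.38, 0.59) = 0.59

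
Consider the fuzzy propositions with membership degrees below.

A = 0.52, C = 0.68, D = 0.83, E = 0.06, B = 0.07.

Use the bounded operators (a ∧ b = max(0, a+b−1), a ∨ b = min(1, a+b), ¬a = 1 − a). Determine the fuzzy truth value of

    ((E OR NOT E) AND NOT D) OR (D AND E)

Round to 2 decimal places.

0.17

NOT E = 1 − 0.06 = 0.94
E OR NOT E = min(1, a+b) on (0.06, 0.94) = 1.00
NOT D = 1 − 0.83 = 0.17
(E OR NOT E) AND NOT D = max(0, a+b−1) on (1.00, 0.17) = 0.17
D AND E = max(0, a+b−1) on (0.83, 0.06) = 0.00
((E OR NOT E) AND NOT D) OR (D AND E) = min(1, a+b) on (0.17, 0.00) = 0.17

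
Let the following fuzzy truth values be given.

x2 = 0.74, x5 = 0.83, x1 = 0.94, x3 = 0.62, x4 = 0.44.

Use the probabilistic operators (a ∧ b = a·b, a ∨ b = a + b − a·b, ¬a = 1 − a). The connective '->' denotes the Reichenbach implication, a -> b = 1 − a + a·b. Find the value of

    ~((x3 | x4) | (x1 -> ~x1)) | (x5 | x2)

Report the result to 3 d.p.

x3 | x4 = a + b − a·b on (0.6200, 0.4400) = 0.7872
~x1 = 1 − 0.9400 = 0.0600
x1 -> ~x1  [Reichenbach: 1 − a + a·b] with a=0.9400, b=0.0600 → 0.1164
(x3 | x4) | (x1 -> ~x1) = a + b − a·b on (0.7872, 0.1164) = 0.8120
~((x3 | x4) | (x1 -> ~x1)) = 1 − 0.8120 = 0.1880
x5 | x2 = a + b − a·b on (0.8300, 0.7400) = 0.9558
~((x3 | x4) | (x1 -> ~x1)) | (x5 | x2) = a + b − a·b on (0.1880, 0.9558) = 0.9641

0.964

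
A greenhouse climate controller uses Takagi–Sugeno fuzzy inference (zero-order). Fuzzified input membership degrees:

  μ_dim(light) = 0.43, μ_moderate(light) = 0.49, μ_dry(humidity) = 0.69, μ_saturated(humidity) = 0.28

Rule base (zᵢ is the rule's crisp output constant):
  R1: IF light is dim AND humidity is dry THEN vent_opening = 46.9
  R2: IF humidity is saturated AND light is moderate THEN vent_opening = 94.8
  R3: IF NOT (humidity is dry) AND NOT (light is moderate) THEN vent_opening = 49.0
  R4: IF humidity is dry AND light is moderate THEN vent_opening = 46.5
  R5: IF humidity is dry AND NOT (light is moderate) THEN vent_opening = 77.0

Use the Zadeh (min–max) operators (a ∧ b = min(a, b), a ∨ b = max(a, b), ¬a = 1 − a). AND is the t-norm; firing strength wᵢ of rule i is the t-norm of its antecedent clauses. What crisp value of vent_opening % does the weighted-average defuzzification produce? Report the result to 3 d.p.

61.364

R1 (z=46.9): dim=0.43, dry=0.69; AND[min(a, b)] → w = 0.43
R2 (z=94.8): saturated=0.28, moderate=0.49; AND[min(a, b)] → w = 0.28
R3 (z=49.0): ¬dry=1−0.69=0.31, ¬moderate=1−0.49=0.51; AND[min(a, b)] → w = 0.31
R4 (z=46.5): dry=0.69, moderate=0.49; AND[min(a, b)] → w = 0.49
R5 (z=77.0): dry=0.69, ¬moderate=1−0.49=0.51; AND[min(a, b)] → w = 0.51
Weighted average = (0.43·46.9 + 0.28·94.8 + 0.31·49.0 + 0.49·46.5 + 0.51·77.0) / (0.43 + 0.28 + 0.31 + 0.49 + 0.51)
  = 123.9560 / 2.0200 = 61.364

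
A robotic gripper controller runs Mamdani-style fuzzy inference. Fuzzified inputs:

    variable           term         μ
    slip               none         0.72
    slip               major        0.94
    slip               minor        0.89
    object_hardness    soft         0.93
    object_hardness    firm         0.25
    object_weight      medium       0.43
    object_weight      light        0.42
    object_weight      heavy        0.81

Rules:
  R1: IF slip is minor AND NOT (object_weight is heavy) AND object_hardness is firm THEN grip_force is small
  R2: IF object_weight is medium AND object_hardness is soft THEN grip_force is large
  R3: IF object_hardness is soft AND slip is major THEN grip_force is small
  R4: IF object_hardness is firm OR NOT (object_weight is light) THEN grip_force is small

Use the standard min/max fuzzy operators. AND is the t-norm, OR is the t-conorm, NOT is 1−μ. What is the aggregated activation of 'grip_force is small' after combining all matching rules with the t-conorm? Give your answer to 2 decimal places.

R1: minor=0.89, ¬heavy=1−0.81=0.19, firm=0.25; AND[min(a, b)] → w = 0.19
R2: medium=0.43, soft=0.93; AND[min(a, b)] → w = 0.43
R3: soft=0.93, major=0.94; AND[min(a, b)] → w = 0.93
R4: firm=0.25, ¬light=1−0.42=0.58; OR[max(a, b)] → w = 0.58
Rules with consequent 'small': {R1, R3, R4} → strengths 0.19, 0.93, 0.58
Aggregate via t-conorm [max(a, b)]: 0.93

0.93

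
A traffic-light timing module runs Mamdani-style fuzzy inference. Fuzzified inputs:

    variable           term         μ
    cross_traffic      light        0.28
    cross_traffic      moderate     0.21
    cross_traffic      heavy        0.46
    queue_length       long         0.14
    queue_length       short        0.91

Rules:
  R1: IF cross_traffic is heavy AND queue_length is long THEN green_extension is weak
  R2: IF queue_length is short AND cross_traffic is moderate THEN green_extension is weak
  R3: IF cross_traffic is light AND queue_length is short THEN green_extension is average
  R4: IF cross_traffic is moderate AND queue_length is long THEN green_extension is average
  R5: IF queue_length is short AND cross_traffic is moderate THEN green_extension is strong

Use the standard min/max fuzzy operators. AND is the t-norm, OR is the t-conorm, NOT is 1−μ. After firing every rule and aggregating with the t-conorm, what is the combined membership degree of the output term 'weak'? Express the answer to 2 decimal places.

0.21

R1: heavy=0.46, long=0.14; AND[min(a, b)] → w = 0.14
R2: short=0.91, moderate=0.21; AND[min(a, b)] → w = 0.21
R3: light=0.28, short=0.91; AND[min(a, b)] → w = 0.28
R4: moderate=0.21, long=0.14; AND[min(a, b)] → w = 0.14
R5: short=0.91, moderate=0.21; AND[min(a, b)] → w = 0.21
Rules with consequent 'weak': {R1, R2} → strengths 0.14, 0.21
Aggregate via t-conorm [max(a, b)]: 0.21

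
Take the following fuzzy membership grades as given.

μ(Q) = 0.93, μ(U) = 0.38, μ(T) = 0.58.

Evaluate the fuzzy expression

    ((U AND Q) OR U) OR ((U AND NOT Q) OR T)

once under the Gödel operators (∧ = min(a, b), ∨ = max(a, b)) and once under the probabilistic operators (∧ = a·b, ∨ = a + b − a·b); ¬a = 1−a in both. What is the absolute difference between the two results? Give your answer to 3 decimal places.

0.256

Under Gödel:
  U AND Q = min(a, b) on (0.38, 0.93) = 0.38
  (U AND Q) OR U = max(a, b) on (0.38, 0.38) = 0.38
  NOT Q = 1 − 0.93 = 0.07
  U AND NOT Q = min(a, b) on (0.38, 0.07) = 0.07
  (U AND NOT Q) OR T = max(a, b) on (0.07, 0.58) = 0.58
  ((U AND Q) OR U) OR ((U AND NOT Q) OR T) = max(a, b) on (0.38, 0.58) = 0.58
  → value = 0.5800
Under probabilistic:
  U AND Q = a·b on (0.3800, 0.9300) = 0.3534
  (U AND Q) OR U = a + b − a·b on (0.3534, 0.3800) = 0.5991
  NOT Q = 1 − 0.9300 = 0.0700
  U AND NOT Q = a·b on (0.3800, 0.0700) = 0.0266
  (U AND NOT Q) OR T = a + b − a·b on (0.0266, 0.5800) = 0.5912
  ((U AND Q) OR U) OR ((U AND NOT Q) OR T) = a + b − a·b on (0.5991, 0.5912) = 0.8361
  → value = 0.8361
|0.5800 − 0.8361| = 0.256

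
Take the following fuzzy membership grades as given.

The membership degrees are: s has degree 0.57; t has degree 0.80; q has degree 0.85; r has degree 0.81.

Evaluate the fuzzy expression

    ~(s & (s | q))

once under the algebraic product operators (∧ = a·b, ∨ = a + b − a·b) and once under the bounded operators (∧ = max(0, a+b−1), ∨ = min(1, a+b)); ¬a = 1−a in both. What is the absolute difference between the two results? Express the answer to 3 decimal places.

0.037

Under algebraic product:
  s | q = a + b − a·b on (0.5700, 0.8500) = 0.9355
  s & (s | q) = a·b on (0.5700, 0.9355) = 0.5332
  ~(s & (s | q)) = 1 − 0.5332 = 0.4668
  → value = 0.4668
Under bounded:
  s | q = min(1, a+b) on (0.57, 0.85) = 1.00
  s & (s | q) = max(0, a+b−1) on (0.57, 1.00) = 0.57
  ~(s & (s | q)) = 1 − 0.57 = 0.43
  → value = 0.4300
|0.4668 − 0.4300| = 0.037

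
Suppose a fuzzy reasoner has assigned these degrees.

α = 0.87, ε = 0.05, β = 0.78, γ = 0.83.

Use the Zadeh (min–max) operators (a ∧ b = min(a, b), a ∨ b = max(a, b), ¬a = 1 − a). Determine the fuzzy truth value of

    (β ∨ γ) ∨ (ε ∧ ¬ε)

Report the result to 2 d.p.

β ∨ γ = max(a, b) on (0.78, 0.83) = 0.83
¬ε = 1 − 0.05 = 0.95
ε ∧ ¬ε = min(a, b) on (0.05, 0.95) = 0.05
(β ∨ γ) ∨ (ε ∧ ¬ε) = max(a, b) on (0.83, 0.05) = 0.83

0.83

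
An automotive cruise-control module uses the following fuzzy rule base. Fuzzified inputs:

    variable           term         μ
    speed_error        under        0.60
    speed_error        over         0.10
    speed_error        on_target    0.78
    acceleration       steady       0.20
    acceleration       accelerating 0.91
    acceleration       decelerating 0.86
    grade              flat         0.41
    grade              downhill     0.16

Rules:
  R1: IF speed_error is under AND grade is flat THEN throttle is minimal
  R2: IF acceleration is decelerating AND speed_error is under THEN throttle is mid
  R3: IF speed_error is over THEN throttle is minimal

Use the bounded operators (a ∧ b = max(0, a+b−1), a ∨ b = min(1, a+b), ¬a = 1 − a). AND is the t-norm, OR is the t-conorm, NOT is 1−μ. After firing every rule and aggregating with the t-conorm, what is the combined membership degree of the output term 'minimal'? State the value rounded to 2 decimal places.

R1: under=0.60, flat=0.41; AND[max(0, a+b−1)] → w = 0.01
R2: decelerating=0.86, under=0.60; AND[max(0, a+b−1)] → w = 0.46
R3: over=0.10 → w = 0.10
Rules with consequent 'minimal': {R1, R3} → strengths 0.01, 0.10
Aggregate via t-conorm [min(1, a+b)]: 0.11

0.11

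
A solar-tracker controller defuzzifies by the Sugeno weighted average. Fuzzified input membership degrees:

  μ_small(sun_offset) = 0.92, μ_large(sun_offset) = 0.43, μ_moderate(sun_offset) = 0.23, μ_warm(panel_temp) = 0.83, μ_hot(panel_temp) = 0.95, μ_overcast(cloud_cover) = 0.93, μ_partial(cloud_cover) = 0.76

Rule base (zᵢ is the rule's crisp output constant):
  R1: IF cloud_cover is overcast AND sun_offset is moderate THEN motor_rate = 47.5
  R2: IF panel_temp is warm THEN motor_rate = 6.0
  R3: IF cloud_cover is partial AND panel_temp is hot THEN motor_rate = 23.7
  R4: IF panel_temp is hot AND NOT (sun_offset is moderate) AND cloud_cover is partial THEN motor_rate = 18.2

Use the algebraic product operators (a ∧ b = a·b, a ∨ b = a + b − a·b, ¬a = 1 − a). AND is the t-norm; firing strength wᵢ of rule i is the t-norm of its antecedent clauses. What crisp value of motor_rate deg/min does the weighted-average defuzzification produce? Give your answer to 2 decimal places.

R1 (z=47.5): overcast=0.93, moderate=0.23; AND[a·b] → w = 0.2139
R2 (z=6.0): warm=0.83 → w = 0.8300
R3 (z=23.7): partial=0.76, hot=0.95; AND[a·b] → w = 0.7220
R4 (z=18.2): hot=0.95, ¬moderate=1−0.23=0.77, partial=0.76; AND[a·b] → w = 0.5559
Weighted average = (0.2139·47.5 + 0.8300·6.0 + 0.7220·23.7 + 0.5559·18.2) / (0.2139 + 0.8300 + 0.7220 + 0.5559)
  = 42.3698 / 2.3218 = 18.25

18.25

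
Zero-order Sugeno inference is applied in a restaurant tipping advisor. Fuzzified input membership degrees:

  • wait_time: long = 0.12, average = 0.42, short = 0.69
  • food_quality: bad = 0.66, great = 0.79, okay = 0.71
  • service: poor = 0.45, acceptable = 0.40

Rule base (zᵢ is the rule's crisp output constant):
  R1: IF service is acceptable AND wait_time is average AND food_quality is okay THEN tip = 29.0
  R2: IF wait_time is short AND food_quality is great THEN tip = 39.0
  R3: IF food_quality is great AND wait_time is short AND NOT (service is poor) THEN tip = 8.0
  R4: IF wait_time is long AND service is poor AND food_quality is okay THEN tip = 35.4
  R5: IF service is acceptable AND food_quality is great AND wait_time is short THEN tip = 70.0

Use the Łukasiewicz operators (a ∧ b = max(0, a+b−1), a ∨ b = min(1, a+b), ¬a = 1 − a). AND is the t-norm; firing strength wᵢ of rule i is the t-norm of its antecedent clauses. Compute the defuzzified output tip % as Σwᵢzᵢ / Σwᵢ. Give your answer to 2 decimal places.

37.18

R1 (z=29.0): acceptable=0.40, average=0.42, okay=0.71; AND[max(0, a+b−1)] → w = 0.00
R2 (z=39.0): short=0.69, great=0.79; AND[max(0, a+b−1)] → w = 0.48
R3 (z=8.0): great=0.79, short=0.69, ¬poor=1−0.45=0.55; AND[max(0, a+b−1)] → w = 0.03
R4 (z=35.4): long=0.12, poor=0.45, okay=0.71; AND[max(0, a+b−1)] → w = 0.00
R5 (z=70.0): acceptable=0.40, great=0.79, short=0.69; AND[max(0, a+b−1)] → w = 0.00
Weighted average = (0.00·29.0 + 0.48·39.0 + 0.03·8.0 + 0.00·35.4 + 0.00·70.0) / (0.00 + 0.48 + 0.03 + 0.00 + 0.00)
  = 18.9600 / 0.5100 = 37.18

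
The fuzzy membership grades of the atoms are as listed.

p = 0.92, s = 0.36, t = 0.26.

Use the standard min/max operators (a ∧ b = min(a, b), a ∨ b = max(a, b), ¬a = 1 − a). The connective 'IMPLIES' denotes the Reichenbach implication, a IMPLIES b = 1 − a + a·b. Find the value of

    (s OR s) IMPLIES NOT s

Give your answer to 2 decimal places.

0.87

s OR s = max(a, b) on (0.36, 0.36) = 0.36
NOT s = 1 − 0.36 = 0.64
(s OR s) IMPLIES NOT s  [Reichenbach: 1 − a + a·b] with a=0.36, b=0.64 → 0.87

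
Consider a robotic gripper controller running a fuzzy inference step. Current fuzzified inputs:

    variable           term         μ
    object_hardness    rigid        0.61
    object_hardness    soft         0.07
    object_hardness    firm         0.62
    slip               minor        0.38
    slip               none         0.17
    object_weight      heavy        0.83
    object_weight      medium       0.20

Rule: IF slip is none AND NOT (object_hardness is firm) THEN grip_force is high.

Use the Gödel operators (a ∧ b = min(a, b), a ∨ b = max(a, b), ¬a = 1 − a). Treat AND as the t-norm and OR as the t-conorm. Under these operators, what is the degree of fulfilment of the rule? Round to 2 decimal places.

firing strength: none=0.17, ¬firm=1−0.62=0.38; AND[min(a, b)] → w = 0.17

0.17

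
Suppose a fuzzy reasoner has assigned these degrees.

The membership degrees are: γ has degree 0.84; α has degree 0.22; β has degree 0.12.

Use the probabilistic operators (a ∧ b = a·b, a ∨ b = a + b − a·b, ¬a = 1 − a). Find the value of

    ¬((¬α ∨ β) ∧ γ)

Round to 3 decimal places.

¬α = 1 − 0.2200 = 0.7800
¬α ∨ β = a + b − a·b on (0.7800, 0.1200) = 0.8064
(¬α ∨ β) ∧ γ = a·b on (0.8064, 0.8400) = 0.6774
¬((¬α ∨ β) ∧ γ) = 1 − 0.6774 = 0.3226

0.323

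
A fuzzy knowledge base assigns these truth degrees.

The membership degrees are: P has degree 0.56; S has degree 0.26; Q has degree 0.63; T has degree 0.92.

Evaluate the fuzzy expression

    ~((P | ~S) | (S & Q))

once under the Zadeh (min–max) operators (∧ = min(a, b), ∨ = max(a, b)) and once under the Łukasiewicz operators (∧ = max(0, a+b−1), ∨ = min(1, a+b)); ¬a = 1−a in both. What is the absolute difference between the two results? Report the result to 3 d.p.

Under Zadeh (min–max):
  ~S = 1 − 0.26 = 0.74
  P | ~S = max(a, b) on (0.56, 0.74) = 0.74
  S & Q = min(a, b) on (0.26, 0.63) = 0.26
  (P | ~S) | (S & Q) = max(a, b) on (0.74, 0.26) = 0.74
  ~((P | ~S) | (S & Q)) = 1 − 0.74 = 0.26
  → value = 0.2600
Under Łukasiewicz:
  ~S = 1 − 0.26 = 0.74
  P | ~S = min(1, a+b) on (0.56, 0.74) = 1.00
  S & Q = max(0, a+b−1) on (0.26, 0.63) = 0.00
  (P | ~S) | (S & Q) = min(1, a+b) on (1.00, 0.00) = 1.00
  ~((P | ~S) | (S & Q)) = 1 − 1.00 = 0.00
  → value = 0.0000
|0.2600 − 0.0000| = 0.260

0.260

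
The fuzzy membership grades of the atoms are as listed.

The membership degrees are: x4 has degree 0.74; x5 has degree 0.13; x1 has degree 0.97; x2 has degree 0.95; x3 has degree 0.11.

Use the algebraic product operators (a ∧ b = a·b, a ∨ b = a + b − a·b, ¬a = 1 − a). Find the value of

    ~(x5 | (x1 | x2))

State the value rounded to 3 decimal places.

0.001

x1 | x2 = a + b − a·b on (0.9700, 0.9500) = 0.9985
x5 | (x1 | x2) = a + b − a·b on (0.1300, 0.9985) = 0.9987
~(x5 | (x1 | x2)) = 1 − 0.9987 = 0.0013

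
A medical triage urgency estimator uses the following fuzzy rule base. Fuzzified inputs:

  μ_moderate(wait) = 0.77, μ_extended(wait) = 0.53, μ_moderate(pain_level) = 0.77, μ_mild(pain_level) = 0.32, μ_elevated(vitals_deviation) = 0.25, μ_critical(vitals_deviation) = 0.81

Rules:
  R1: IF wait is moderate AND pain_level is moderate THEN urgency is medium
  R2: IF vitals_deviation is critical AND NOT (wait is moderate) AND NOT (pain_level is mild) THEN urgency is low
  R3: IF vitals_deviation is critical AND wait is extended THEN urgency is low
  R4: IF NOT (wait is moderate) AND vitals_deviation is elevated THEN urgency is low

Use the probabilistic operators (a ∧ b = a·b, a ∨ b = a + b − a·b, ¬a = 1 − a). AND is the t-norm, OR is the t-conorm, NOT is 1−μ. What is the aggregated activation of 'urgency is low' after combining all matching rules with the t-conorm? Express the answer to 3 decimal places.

0.530

R1: moderate=0.77, moderate=0.77; AND[a·b] → w = 0.5929
R2: critical=0.81, ¬moderate=1−0.77=0.23, ¬mild=1−0.32=0.68; AND[a·b] → w = 0.1267
R3: critical=0.81, extended=0.53; AND[a·b] → w = 0.4293
R4: ¬moderate=1−0.77=0.23, elevated=0.25; AND[a·b] → w = 0.0575
Rules with consequent 'low': {R2, R3, R4} → strengths 0.1267, 0.4293, 0.0575
Aggregate via t-conorm [a + b − a·b]: 0.5303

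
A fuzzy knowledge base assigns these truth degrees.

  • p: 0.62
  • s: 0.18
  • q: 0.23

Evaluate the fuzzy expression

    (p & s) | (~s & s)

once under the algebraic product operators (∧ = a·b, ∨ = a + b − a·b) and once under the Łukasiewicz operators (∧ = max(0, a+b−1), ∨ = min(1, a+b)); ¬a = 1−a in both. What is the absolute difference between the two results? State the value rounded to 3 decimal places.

0.243

Under algebraic product:
  p & s = a·b on (0.6200, 0.1800) = 0.1116
  ~s = 1 − 0.1800 = 0.8200
  ~s & s = a·b on (0.8200, 0.1800) = 0.1476
  (p & s) | (~s & s) = a + b − a·b on (0.1116, 0.1476) = 0.2427
  → value = 0.2427
Under Łukasiewicz:
  p & s = max(0, a+b−1) on (0.62, 0.18) = 0.00
  ~s = 1 − 0.18 = 0.82
  ~s & s = max(0, a+b−1) on (0.82, 0.18) = 0.00
  (p & s) | (~s & s) = min(1, a+b) on (0.00, 0.00) = 0.00
  → value = 0.0000
|0.2427 − 0.0000| = 0.243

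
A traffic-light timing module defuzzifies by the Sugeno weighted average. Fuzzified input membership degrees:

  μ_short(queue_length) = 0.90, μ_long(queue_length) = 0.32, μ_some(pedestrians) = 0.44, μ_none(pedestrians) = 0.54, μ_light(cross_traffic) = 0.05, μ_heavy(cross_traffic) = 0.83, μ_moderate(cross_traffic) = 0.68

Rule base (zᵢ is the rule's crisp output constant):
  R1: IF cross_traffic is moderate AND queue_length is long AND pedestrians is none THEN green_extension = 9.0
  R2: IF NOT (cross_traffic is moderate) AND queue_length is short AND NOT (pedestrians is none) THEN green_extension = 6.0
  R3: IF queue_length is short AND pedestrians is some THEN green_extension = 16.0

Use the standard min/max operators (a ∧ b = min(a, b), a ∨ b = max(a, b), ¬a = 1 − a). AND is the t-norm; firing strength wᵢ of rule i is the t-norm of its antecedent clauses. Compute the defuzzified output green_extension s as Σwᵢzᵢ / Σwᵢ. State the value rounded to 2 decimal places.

R1 (z=9.0): moderate=0.68, long=0.32, none=0.54; AND[min(a, b)] → w = 0.32
R2 (z=6.0): ¬moderate=1−0.68=0.32, short=0.90, ¬none=1−0.54=0.46; AND[min(a, b)] → w = 0.32
R3 (z=16.0): short=0.90, some=0.44; AND[min(a, b)] → w = 0.44
Weighted average = (0.32·9.0 + 0.32·6.0 + 0.44·16.0) / (0.32 + 0.32 + 0.44)
  = 11.8400 / 1.0800 = 10.96

10.96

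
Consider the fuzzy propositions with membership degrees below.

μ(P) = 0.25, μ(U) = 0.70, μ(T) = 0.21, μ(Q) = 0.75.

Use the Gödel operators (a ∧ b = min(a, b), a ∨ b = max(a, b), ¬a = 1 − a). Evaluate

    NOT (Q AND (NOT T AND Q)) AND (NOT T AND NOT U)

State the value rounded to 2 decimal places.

NOT T = 1 − 0.21 = 0.79
NOT T AND Q = min(a, b) on (0.79, 0.75) = 0.75
Q AND (NOT T AND Q) = min(a, b) on (0.75, 0.75) = 0.75
NOT (Q AND (NOT T AND Q)) = 1 − 0.75 = 0.25
NOT T = 1 − 0.21 = 0.79
NOT U = 1 − 0.70 = 0.30
NOT T AND NOT U = min(a, b) on (0.79, 0.30) = 0.30
NOT (Q AND (NOT T AND Q)) AND (NOT T AND NOT U) = min(a, b) on (0.25, 0.30) = 0.25

0.25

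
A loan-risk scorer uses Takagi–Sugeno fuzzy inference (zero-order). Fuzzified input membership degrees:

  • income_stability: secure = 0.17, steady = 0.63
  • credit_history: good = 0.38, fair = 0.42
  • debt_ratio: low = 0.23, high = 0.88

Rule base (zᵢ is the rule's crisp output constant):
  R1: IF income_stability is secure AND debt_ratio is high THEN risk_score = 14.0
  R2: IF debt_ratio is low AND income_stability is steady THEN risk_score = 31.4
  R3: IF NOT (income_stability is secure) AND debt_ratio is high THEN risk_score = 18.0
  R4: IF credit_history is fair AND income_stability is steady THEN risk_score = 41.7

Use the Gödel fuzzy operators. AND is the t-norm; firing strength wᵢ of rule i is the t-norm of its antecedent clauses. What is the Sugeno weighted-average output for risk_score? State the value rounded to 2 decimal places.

R1 (z=14.0): secure=0.17, high=0.88; AND[min(a, b)] → w = 0.17
R2 (z=31.4): low=0.23, steady=0.63; AND[min(a, b)] → w = 0.23
R3 (z=18.0): ¬secure=1−0.17=0.83, high=0.88; AND[min(a, b)] → w = 0.83
R4 (z=41.7): fair=0.42, steady=0.63; AND[min(a, b)] → w = 0.42
Weighted average = (0.17·14.0 + 0.23·31.4 + 0.83·18.0 + 0.42·41.7) / (0.17 + 0.23 + 0.83 + 0.42)
  = 42.0560 / 1.6500 = 25.49

25.49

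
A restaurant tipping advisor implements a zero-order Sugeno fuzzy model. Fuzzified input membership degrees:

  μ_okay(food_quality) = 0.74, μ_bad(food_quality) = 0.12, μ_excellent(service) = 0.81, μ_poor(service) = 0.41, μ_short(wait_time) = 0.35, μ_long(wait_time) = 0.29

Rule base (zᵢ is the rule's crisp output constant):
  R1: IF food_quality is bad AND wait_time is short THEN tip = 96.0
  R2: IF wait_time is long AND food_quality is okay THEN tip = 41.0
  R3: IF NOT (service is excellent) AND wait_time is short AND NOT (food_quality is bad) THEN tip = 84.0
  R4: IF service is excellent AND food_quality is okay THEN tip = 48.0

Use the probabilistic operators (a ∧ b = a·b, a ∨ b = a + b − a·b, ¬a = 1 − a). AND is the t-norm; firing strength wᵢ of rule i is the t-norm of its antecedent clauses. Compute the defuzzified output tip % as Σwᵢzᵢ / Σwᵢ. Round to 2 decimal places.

50.87

R1 (z=96.0): bad=0.12, short=0.35; AND[a·b] → w = 0.0420
R2 (z=41.0): long=0.29, okay=0.74; AND[a·b] → w = 0.2146
R3 (z=84.0): ¬excellent=1−0.81=0.19, short=0.35, ¬bad=1−0.12=0.88; AND[a·b] → w = 0.0585
R4 (z=48.0): excellent=0.81, okay=0.74; AND[a·b] → w = 0.5994
Weighted average = (0.0420·96.0 + 0.2146·41.0 + 0.0585·84.0 + 0.5994·48.0) / (0.0420 + 0.2146 + 0.0585 + 0.5994)
  = 46.5175 / 0.9145 = 50.87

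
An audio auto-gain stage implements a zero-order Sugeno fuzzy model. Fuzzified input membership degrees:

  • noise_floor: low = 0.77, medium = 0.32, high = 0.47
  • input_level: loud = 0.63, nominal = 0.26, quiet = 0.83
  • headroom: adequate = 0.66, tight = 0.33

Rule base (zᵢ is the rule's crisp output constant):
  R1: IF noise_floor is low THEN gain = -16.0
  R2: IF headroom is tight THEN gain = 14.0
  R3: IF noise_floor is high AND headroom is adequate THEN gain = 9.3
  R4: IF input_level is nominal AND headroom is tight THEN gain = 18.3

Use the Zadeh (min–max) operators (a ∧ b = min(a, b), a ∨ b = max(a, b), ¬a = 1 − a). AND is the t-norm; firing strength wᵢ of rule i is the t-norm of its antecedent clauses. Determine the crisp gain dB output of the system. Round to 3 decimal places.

R1 (z=-16.0): low=0.77 → w = 0.77
R2 (z=14.0): tight=0.33 → w = 0.33
R3 (z=9.3): high=0.47, adequate=0.66; AND[min(a, b)] → w = 0.47
R4 (z=18.3): nominal=0.26, tight=0.33; AND[min(a, b)] → w = 0.26
Weighted average = (0.77·-16.0 + 0.33·14.0 + 0.47·9.3 + 0.26·18.3) / (0.77 + 0.33 + 0.47 + 0.26)
  = 1.4290 / 1.8300 = 0.781

0.781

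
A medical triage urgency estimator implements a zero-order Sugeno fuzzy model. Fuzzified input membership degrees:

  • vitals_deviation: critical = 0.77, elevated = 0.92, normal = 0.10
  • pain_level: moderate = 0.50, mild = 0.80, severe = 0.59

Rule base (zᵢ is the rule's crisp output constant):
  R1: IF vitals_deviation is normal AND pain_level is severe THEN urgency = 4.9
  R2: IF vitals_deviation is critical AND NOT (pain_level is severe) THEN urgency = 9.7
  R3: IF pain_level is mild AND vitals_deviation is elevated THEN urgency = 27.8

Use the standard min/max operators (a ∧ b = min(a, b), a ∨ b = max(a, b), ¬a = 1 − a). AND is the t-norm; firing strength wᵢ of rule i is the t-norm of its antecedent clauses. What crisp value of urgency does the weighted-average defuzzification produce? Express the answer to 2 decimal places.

R1 (z=4.9): normal=0.10, severe=0.59; AND[min(a, b)] → w = 0.10
R2 (z=9.7): critical=0.77, ¬severe=1−0.59=0.41; AND[min(a, b)] → w = 0.41
R3 (z=27.8): mild=0.80, elevated=0.92; AND[min(a, b)] → w = 0.80
Weighted average = (0.10·4.9 + 0.41·9.7 + 0.80·27.8) / (0.10 + 0.41 + 0.80)
  = 26.7070 / 1.3100 = 20.39

20.39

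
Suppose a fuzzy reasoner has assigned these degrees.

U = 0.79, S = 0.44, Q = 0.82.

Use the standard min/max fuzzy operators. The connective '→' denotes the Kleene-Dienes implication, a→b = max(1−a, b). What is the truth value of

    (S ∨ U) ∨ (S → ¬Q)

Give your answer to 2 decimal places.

0.79

S ∨ U = max(a, b) on (0.44, 0.79) = 0.79
¬Q = 1 − 0.82 = 0.18
S → ¬Q  [Kleene-Dienes: max(1−a, b)] with a=0.44, b=0.18 → 0.56
(S ∨ U) ∨ (S → ¬Q) = max(a, b) on (0.79, 0.56) = 0.79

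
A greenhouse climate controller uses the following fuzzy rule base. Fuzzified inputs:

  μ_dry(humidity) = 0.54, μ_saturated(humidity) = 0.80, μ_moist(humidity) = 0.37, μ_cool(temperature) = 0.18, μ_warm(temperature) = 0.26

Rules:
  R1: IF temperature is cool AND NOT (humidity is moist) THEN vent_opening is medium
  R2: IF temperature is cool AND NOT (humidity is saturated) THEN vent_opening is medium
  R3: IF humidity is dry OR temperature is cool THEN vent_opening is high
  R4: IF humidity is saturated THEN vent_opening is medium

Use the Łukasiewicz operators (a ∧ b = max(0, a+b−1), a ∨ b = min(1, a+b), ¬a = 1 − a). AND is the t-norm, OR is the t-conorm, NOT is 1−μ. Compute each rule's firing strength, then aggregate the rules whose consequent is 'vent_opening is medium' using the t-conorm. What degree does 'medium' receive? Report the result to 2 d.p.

0.80

R1: cool=0.18, ¬moist=1−0.37=0.63; AND[max(0, a+b−1)] → w = 0.00
R2: cool=0.18, ¬saturated=1−0.80=0.20; AND[max(0, a+b−1)] → w = 0.00
R3: dry=0.54, cool=0.18; OR[min(1, a+b)] → w = 0.72
R4: saturated=0.80 → w = 0.80
Rules with consequent 'medium': {R1, R2, R4} → strengths 0.00, 0.00, 0.80
Aggregate via t-conorm [min(1, a+b)]: 0.80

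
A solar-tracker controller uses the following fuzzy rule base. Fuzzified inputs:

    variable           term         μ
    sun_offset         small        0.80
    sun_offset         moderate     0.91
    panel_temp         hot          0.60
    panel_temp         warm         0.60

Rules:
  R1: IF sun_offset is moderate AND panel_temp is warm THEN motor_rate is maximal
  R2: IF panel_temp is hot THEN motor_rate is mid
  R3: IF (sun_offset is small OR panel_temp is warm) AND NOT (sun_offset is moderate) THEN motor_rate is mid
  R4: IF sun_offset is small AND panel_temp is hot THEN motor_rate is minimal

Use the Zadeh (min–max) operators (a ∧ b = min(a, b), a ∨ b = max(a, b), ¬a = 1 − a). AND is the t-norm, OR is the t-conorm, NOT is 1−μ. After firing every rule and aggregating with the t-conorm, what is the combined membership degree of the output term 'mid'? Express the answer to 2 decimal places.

R1: moderate=0.91, warm=0.60; AND[min(a, b)] → w = 0.60
R2: hot=0.60 → w = 0.60
R3: (small=0.80 OR warm=0.60) = 0.80; AND[min(a, b)] with ¬moderate=1−0.91=0.09 → w = 0.09
R4: small=0.80, hot=0.60; AND[min(a, b)] → w = 0.60
Rules with consequent 'mid': {R2, R3} → strengths 0.60, 0.09
Aggregate via t-conorm [max(a, b)]: 0.60

0.60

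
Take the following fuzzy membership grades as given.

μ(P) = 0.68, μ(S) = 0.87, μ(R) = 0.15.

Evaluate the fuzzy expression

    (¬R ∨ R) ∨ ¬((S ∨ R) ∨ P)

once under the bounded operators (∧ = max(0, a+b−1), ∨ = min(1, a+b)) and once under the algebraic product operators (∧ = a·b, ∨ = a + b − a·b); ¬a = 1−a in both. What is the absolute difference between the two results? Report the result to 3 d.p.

0.123

Under bounded:
  ¬R = 1 − 0.15 = 0.85
  ¬R ∨ R = min(1, a+b) on (0.85, 0.15) = 1.00
  S ∨ R = min(1, a+b) on (0.87, 0.15) = 1.00
  (S ∨ R) ∨ P = min(1, a+b) on (1.00, 0.68) = 1.00
  ¬((S ∨ R) ∨ P) = 1 − 1.00 = 0.00
  (¬R ∨ R) ∨ ¬((S ∨ R) ∨ P) = min(1, a+b) on (1.00, 0.00) = 1.00
  → value = 1.0000
Under algebraic product:
  ¬R = 1 − 0.1500 = 0.8500
  ¬R ∨ R = a + b − a·b on (0.8500, 0.1500) = 0.8725
  S ∨ R = a + b − a·b on (0.8700, 0.1500) = 0.8895
  (S ∨ R) ∨ P = a + b − a·b on (0.8895, 0.6800) = 0.9646
  ¬((S ∨ R) ∨ P) = 1 − 0.9646 = 0.0354
  (¬R ∨ R) ∨ ¬((S ∨ R) ∨ P) = a + b − a·b on (0.8725, 0.0354) = 0.8770
  → value = 0.8770
|1.0000 − 0.8770| = 0.123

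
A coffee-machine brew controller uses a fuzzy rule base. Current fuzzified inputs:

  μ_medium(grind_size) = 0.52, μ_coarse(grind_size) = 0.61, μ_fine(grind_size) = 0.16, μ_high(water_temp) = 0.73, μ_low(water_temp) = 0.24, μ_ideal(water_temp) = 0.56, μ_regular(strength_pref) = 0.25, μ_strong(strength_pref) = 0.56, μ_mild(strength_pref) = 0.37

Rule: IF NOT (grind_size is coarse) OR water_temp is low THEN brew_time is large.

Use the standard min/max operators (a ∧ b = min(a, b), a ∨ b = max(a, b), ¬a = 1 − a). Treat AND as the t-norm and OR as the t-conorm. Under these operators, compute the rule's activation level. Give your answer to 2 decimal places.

0.39

firing strength: ¬coarse=1−0.61=0.39, low=0.24; OR[max(a, b)] → w = 0.39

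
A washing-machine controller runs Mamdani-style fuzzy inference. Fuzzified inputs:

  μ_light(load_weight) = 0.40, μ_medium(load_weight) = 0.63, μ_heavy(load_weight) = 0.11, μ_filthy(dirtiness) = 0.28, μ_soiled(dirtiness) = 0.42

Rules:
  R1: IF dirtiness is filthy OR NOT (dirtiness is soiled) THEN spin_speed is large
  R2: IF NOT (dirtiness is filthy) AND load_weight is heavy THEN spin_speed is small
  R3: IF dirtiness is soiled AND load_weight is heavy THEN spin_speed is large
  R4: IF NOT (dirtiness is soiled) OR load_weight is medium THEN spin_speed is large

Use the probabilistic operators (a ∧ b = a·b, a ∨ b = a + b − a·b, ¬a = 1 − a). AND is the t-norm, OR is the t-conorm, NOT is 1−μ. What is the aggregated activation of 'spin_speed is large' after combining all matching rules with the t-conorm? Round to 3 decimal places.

R1: filthy=0.28, ¬soiled=1−0.42=0.58; OR[a + b − a·b] → w = 0.6976
R2: ¬filthy=1−0.28=0.72, heavy=0.11; AND[a·b] → w = 0.0792
R3: soiled=0.42, heavy=0.11; AND[a·b] → w = 0.0462
R4: ¬soiled=1−0.42=0.58, medium=0.63; OR[a + b − a·b] → w = 0.8446
Rules with consequent 'large': {R1, R3, R4} → strengths 0.6976, 0.0462, 0.8446
Aggregate via t-conorm [a + b − a·b]: 0.9552

0.955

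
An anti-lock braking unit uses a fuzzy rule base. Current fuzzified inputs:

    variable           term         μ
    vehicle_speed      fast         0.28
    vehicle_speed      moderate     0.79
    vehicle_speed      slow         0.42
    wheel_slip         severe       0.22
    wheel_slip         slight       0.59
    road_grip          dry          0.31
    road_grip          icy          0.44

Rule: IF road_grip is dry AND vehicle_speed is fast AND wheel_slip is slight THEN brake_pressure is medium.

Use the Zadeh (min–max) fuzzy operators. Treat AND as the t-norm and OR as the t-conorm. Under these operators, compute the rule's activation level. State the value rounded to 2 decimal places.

0.28

firing strength: dry=0.31, fast=0.28, slight=0.59; AND[min(a, b)] → w = 0.28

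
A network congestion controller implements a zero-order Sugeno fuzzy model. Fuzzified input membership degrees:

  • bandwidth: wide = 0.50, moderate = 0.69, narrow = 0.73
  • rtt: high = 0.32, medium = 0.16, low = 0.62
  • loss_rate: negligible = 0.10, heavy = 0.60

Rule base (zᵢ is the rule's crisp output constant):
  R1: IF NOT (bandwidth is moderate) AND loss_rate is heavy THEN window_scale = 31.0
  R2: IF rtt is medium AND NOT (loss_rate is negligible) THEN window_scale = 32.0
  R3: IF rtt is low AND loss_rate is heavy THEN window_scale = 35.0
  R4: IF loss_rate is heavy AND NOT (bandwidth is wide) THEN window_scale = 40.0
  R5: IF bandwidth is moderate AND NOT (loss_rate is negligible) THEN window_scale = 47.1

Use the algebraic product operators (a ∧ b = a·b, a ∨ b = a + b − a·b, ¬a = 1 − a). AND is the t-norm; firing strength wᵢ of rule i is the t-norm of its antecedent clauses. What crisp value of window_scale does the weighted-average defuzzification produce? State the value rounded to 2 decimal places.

R1 (z=31.0): ¬moderate=1−0.69=0.31, heavy=0.60; AND[a·b] → w = 0.1860
R2 (z=32.0): medium=0.16, ¬negligible=1−0.10=0.90; AND[a·b] → w = 0.1440
R3 (z=35.0): low=0.62, heavy=0.60; AND[a·b] → w = 0.3720
R4 (z=40.0): heavy=0.60, ¬wide=1−0.50=0.50; AND[a·b] → w = 0.3000
R5 (z=47.1): moderate=0.69, ¬negligible=1−0.10=0.90; AND[a·b] → w = 0.6210
Weighted average = (0.1860·31.0 + 0.1440·32.0 + 0.3720·35.0 + 0.3000·40.0 + 0.6210·47.1) / (0.1860 + 0.1440 + 0.3720 + 0.3000 + 0.6210)
  = 64.6431 / 1.6230 = 39.83

39.83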